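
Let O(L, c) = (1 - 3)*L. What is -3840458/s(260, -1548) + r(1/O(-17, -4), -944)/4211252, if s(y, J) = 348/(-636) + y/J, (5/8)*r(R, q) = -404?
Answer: 207329500860196363/38606652710 ≈ 5.3703e+6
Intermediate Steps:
O(L, c) = -2*L
r(R, q) = -3232/5 (r(R, q) = (8/5)*(-404) = -3232/5)
s(y, J) = -29/53 + y/J (s(y, J) = 348*(-1/636) + y/J = -29/53 + y/J)
-3840458/s(260, -1548) + r(1/O(-17, -4), -944)/4211252 = -3840458/(-29/53 + 260/(-1548)) - 3232/5/4211252 = -3840458/(-29/53 + 260*(-1/1548)) - 3232/5*1/4211252 = -3840458/(-29/53 - 65/387) - 808/5264065 = -3840458/(-14668/20511) - 808/5264065 = -3840458*(-20511/14668) - 808/5264065 = 39385817019/7334 - 808/5264065 = 207329500860196363/38606652710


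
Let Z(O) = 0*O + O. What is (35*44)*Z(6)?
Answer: 9240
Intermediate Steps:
Z(O) = O (Z(O) = 0 + O = O)
(35*44)*Z(6) = (35*44)*6 = 1540*6 = 9240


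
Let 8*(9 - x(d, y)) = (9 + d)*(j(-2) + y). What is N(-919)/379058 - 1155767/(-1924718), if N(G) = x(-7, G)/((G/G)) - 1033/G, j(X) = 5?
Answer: 403038488555803/670483795436836 ≈ 0.60112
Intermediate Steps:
x(d, y) = 9 - (5 + y)*(9 + d)/8 (x(d, y) = 9 - (9 + d)*(5 + y)/8 = 9 - (5 + y)*(9 + d)/8)
N(G) = 31/4 - 1033/G - G/4 (N(G) = (27/8 - 9*G/8 - 5/8*(-7) - ⅛*(-7)*G)/((G/G)) - 1033/G = (27/8 - 9*G/8 + 35/8 + 7*G/8)/1 - 1033/G = (31/4 - G/4)*1 - 1033/G = (31/4 - G/4) - 1033/G = 31/4 - 1033/G - G/4)
N(-919)/379058 - 1155767/(-1924718) = ((¼)*(-4132 - 919*(31 - 1*(-919)))/(-919))/379058 - 1155767/(-1924718) = ((¼)*(-1/919)*(-4132 - 919*(31 + 919)))*(1/379058) - 1155767*(-1/1924718) = ((¼)*(-1/919)*(-4132 - 919*950))*(1/379058) + 1155767/1924718 = ((¼)*(-1/919)*(-4132 - 873050))*(1/379058) + 1155767/1924718 = ((¼)*(-1/919)*(-877182))*(1/379058) + 1155767/1924718 = (438591/1838)*(1/379058) + 1155767/1924718 = 438591/696708604 + 1155767/1924718 = 403038488555803/670483795436836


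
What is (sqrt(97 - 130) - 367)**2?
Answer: (367 - I*sqrt(33))**2 ≈ 1.3466e+5 - 4216.5*I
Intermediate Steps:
(sqrt(97 - 130) - 367)**2 = (sqrt(-33) - 367)**2 = (I*sqrt(33) - 367)**2 = (-367 + I*sqrt(33))**2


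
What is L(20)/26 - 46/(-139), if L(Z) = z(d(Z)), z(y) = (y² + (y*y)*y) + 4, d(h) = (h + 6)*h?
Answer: 9791049676/1807 ≈ 5.4184e+6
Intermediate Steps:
d(h) = h*(6 + h) (d(h) = (6 + h)*h = h*(6 + h))
z(y) = 4 + y² + y³ (z(y) = (y² + y²*y) + 4 = (y² + y³) + 4 = 4 + y² + y³)
L(Z) = 4 + Z²*(6 + Z)² + Z³*(6 + Z)³ (L(Z) = 4 + (Z*(6 + Z))² + (Z*(6 + Z))³ = 4 + Z²*(6 + Z)² + Z³*(6 + Z)³)
L(20)/26 - 46/(-139) = (4 + 20²*(6 + 20)² + 20³*(6 + 20)³)/26 - 46/(-139) = (4 + 400*26² + 8000*26³)*(1/26) - 46*(-1/139) = (4 + 400*676 + 8000*17576)*(1/26) + 46/139 = (4 + 270400 + 140608000)*(1/26) + 46/139 = 140878404*(1/26) + 46/139 = 70439202/13 + 46/139 = 9791049676/1807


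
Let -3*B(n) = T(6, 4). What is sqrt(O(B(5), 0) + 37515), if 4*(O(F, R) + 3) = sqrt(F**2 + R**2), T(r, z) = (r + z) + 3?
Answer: sqrt(1350471)/6 ≈ 193.68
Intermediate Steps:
T(r, z) = 3 + r + z
B(n) = -13/3 (B(n) = -(3 + 6 + 4)/3 = -1/3*13 = -13/3)
O(F, R) = -3 + sqrt(F**2 + R**2)/4
sqrt(O(B(5), 0) + 37515) = sqrt((-3 + sqrt((-13/3)**2 + 0**2)/4) + 37515) = sqrt((-3 + sqrt(169/9 + 0)/4) + 37515) = sqrt((-3 + sqrt(169/9)/4) + 37515) = sqrt((-3 + (1/4)*(13/3)) + 37515) = sqrt((-3 + 13/12) + 37515) = sqrt(-23/12 + 37515) = sqrt(450157/12) = sqrt(1350471)/6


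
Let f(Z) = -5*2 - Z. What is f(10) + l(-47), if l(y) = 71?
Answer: 51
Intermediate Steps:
f(Z) = -10 - Z
f(10) + l(-47) = (-10 - 1*10) + 71 = (-10 - 10) + 71 = -20 + 71 = 51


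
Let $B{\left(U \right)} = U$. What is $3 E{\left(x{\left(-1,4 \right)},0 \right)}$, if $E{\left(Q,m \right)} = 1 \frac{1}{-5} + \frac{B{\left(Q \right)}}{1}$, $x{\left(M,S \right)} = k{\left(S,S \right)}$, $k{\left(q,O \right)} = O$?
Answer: $\frac{57}{5} \approx 11.4$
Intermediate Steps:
$x{\left(M,S \right)} = S$
$E{\left(Q,m \right)} = - \frac{1}{5} + Q$ ($E{\left(Q,m \right)} = 1 \frac{1}{-5} + \frac{Q}{1} = 1 \left(- \frac{1}{5}\right) + Q 1 = - \frac{1}{5} + Q$)
$3 E{\left(x{\left(-1,4 \right)},0 \right)} = 3 \left(- \frac{1}{5} + 4\right) = 3 \cdot \frac{19}{5} = \frac{57}{5}$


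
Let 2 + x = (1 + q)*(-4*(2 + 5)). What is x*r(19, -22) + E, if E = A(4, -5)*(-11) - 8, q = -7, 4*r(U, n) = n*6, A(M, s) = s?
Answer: -5431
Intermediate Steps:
r(U, n) = 3*n/2 (r(U, n) = (n*6)/4 = (6*n)/4 = 3*n/2)
E = 47 (E = -5*(-11) - 8 = 55 - 8 = 47)
x = 166 (x = -2 + (1 - 7)*(-4*(2 + 5)) = -2 - (-24)*7 = -2 - 6*(-28) = -2 + 168 = 166)
x*r(19, -22) + E = 166*((3/2)*(-22)) + 47 = 166*(-33) + 47 = -5478 + 47 = -5431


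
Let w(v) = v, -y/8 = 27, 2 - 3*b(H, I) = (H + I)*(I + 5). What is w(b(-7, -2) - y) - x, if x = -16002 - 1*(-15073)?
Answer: 3464/3 ≈ 1154.7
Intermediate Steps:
b(H, I) = ⅔ - (5 + I)*(H + I)/3 (b(H, I) = ⅔ - (H + I)*(I + 5)/3 = ⅔ - (H + I)*(5 + I)/3 = ⅔ - (5 + I)*(H + I)/3)
y = -216 (y = -8*27 = -216)
x = -929 (x = -16002 + 15073 = -929)
w(b(-7, -2) - y) - x = ((⅔ - 5/3*(-7) - 5/3*(-2) - ⅓*(-2)² - ⅓*(-7)*(-2)) - 1*(-216)) - 1*(-929) = ((⅔ + 35/3 + 10/3 - ⅓*4 - 14/3) + 216) + 929 = ((⅔ + 35/3 + 10/3 - 4/3 - 14/3) + 216) + 929 = (29/3 + 216) + 929 = 677/3 + 929 = 3464/3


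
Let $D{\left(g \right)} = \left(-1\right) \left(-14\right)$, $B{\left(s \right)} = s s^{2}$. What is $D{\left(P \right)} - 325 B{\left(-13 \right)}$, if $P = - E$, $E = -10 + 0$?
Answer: $714039$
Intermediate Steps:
$B{\left(s \right)} = s^{3}$
$E = -10$
$P = 10$ ($P = \left(-1\right) \left(-10\right) = 10$)
$D{\left(g \right)} = 14$
$D{\left(P \right)} - 325 B{\left(-13 \right)} = 14 - 325 \left(-13\right)^{3} = 14 - -714025 = 14 + 714025 = 714039$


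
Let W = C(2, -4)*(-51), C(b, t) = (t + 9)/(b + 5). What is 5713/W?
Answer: -39991/255 ≈ -156.83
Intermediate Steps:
C(b, t) = (9 + t)/(5 + b)
W = -255/7 (W = ((9 - 4)/(5 + 2))*(-51) = (5/7)*(-51) = -255/7 ≈ -36.429)
5713/W = 5713/(-255/7) = 5713*(-7/255) = -39991/255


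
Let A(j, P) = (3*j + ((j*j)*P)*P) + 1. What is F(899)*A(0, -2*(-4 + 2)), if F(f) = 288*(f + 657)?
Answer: 448128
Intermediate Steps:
F(f) = 189216 + 288*f (F(f) = 288*(657 + f) = 189216 + 288*f)
A(j, P) = 1 + 3*j + P²*j² (A(j, P) = (3*j + (j²*P)*P) + 1 = (3*j + (P*j²)*P) + 1 = (3*j + P²*j²) + 1 = 1 + 3*j + P²*j²)
F(899)*A(0, -2*(-4 + 2)) = (189216 + 288*899)*(1 + 3*0 + (-2*(-4 + 2))²*0²) = (189216 + 258912)*(1 + 0 + (-2*(-2))²*0) = 448128*(1 + 0 + 4²*0) = 448128*(1 + 0 + 16*0) = 448128*(1 + 0 + 0) = 448128*1 = 448128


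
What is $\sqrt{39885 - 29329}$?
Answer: $2 \sqrt{2639} \approx 102.74$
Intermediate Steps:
$\sqrt{39885 - 29329} = \sqrt{10556} = 2 \sqrt{2639}$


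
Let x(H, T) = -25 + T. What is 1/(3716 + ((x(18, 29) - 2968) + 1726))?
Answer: 1/2478 ≈ 0.00040355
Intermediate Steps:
1/(3716 + ((x(18, 29) - 2968) + 1726)) = 1/(3716 + (((-25 + 29) - 2968) + 1726)) = 1/(3716 + ((4 - 2968) + 1726)) = 1/(3716 + (-2964 + 1726)) = 1/(3716 - 1238) = 1/2478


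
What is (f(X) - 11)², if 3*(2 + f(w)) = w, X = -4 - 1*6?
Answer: 2401/9 ≈ 266.78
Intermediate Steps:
X = -10 (X = -4 - 6 = -10)
f(w) = -2 + w/3
(f(X) - 11)² = ((-2 + (⅓)*(-10)) - 11)² = ((-2 - 10/3) - 11)² = (-16/3 - 11)² = (-49/3)² = 2401/9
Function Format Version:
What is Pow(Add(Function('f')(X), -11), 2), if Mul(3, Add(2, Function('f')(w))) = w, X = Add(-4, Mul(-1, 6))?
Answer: Rational(2401, 9) ≈ 266.78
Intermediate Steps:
X = -10 (X = Add(-4, -6) = -10)
Function('f')(w) = Add(-2, Mul(Rational(1, 3), w))
Pow(Add(Function('f')(X), -11), 2) = Pow(Add(Add(-2, Mul(Rational(1, 3), -10)), -11), 2) = Pow(Add(Add(-2, Rational(-10, 3)), -11), 2) = Pow(Add(Rational(-16, 3), -11), 2) = Pow(Rational(-49, 3), 2) = Rational(2401, 9)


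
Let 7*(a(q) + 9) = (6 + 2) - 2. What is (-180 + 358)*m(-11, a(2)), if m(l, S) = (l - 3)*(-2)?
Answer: 4984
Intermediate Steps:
a(q) = -57/7 (a(q) = -9 + ((6 + 2) - 2)/7 = -9 + (8 - 2)/7 = -9 + (⅐)*6 = -9 + 6/7 = -57/7)
m(l, S) = 6 - 2*l (m(l, S) = (-3 + l)*(-2) = 6 - 2*l)
(-180 + 358)*m(-11, a(2)) = (-180 + 358)*(6 - 2*(-11)) = 178*(6 + 22) = 178*28 = 4984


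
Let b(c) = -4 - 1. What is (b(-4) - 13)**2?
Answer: 324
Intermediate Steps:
b(c) = -5
(b(-4) - 13)**2 = (-5 - 13)**2 = (-18)**2 = 324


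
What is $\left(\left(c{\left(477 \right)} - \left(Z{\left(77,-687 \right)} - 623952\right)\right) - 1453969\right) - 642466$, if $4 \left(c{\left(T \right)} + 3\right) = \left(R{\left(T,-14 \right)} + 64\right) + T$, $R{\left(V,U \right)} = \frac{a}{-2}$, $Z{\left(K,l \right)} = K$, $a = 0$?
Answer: $- \frac{5889711}{4} \approx -1.4724 \cdot 10^{6}$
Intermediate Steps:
$R{\left(V,U \right)} = 0$ ($R{\left(V,U \right)} = \frac{0}{-2} = 0 \left(- \frac{1}{2}\right) = 0$)
$c{\left(T \right)} = 13 + \frac{T}{4}$ ($c{\left(T \right)} = -3 + \frac{\left(0 + 64\right) + T}{4} = -3 + \frac{64 + T}{4} = -3 + \left(16 + \frac{T}{4}\right) = 13 + \frac{T}{4}$)
$\left(\left(c{\left(477 \right)} - \left(Z{\left(77,-687 \right)} - 623952\right)\right) - 1453969\right) - 642466 = \left(\left(\left(13 + \frac{1}{4} \cdot 477\right) - \left(77 - 623952\right)\right) - 1453969\right) - 642466 = \left(\left(\left(13 + \frac{477}{4}\right) - \left(77 - 623952\right)\right) - 1453969\right) - 642466 = \left(\left(\frac{529}{4} - -623875\right) - 1453969\right) - 642466 = \left(\left(\frac{529}{4} + 623875\right) - 1453969\right) - 642466 = \left(\frac{2496029}{4} - 1453969\right) - 642466 = - \frac{3319847}{4} - 642466 = - \frac{5889711}{4}$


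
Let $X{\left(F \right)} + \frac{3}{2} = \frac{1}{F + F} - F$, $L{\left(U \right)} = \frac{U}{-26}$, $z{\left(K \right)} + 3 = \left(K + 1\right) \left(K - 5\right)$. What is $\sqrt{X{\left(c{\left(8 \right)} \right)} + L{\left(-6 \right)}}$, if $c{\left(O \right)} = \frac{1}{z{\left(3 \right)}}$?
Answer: $\frac{i \sqrt{136565}}{143} \approx 2.5842 i$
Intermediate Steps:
$z{\left(K \right)} = -3 + \left(1 + K\right) \left(-5 + K\right)$ ($z{\left(K \right)} = -3 + \left(K + 1\right) \left(K - 5\right) = -3 + \left(1 + K\right) \left(-5 + K\right)$)
$L{\left(U \right)} = - \frac{U}{26}$ ($L{\left(U \right)} = U \left(- \frac{1}{26}\right) = - \frac{U}{26}$)
$c{\left(O \right)} = - \frac{1}{11}$ ($c{\left(O \right)} = \frac{1}{-8 + 3^{2} - 12} = \frac{1}{-8 + 9 - 12} = \frac{1}{-11} = - \frac{1}{11}$)
$X{\left(F \right)} = - \frac{3}{2} + \frac{1}{2 F} - F$ ($X{\left(F \right)} = - \frac{3}{2} - \left(F - \frac{1}{F + F}\right) = - \frac{3}{2} - \left(F - \frac{1}{2 F}\right) = - \frac{3}{2} + \frac{1}{2 F} - F$)
$\sqrt{X{\left(c{\left(8 \right)} \right)} + L{\left(-6 \right)}} = \sqrt{\left(- \frac{3}{2} + \frac{1}{2 \left(- \frac{1}{11}\right)} - - \frac{1}{11}\right) - - \frac{3}{13}} = \sqrt{\left(- \frac{3}{2} + \frac{1}{2} \left(-11\right) + \frac{1}{11}\right) + \frac{3}{13}} = \sqrt{\left(- \frac{3}{2} - \frac{11}{2} + \frac{1}{11}\right) + \frac{3}{13}} = \sqrt{- \frac{76}{11} + \frac{3}{13}} = \sqrt{- \frac{955}{143}} = \frac{i \sqrt{136565}}{143}$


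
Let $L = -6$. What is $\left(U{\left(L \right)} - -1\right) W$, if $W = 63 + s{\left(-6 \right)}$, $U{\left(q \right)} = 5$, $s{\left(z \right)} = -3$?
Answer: $360$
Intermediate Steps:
$W = 60$ ($W = 63 - 3 = 60$)
$\left(U{\left(L \right)} - -1\right) W = \left(5 - -1\right) 60 = \left(5 + \left(-37 + 38\right)\right) 60 = \left(5 + 1\right) 60 = 6 \cdot 60 = 360$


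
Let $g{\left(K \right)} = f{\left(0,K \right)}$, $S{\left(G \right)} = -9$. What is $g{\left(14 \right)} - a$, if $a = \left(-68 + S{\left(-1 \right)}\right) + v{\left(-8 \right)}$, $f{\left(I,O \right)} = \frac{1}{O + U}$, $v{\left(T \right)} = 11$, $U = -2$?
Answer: $\frac{793}{12} \approx 66.083$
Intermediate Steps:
$f{\left(I,O \right)} = \frac{1}{-2 + O}$ ($f{\left(I,O \right)} = \frac{1}{O - 2} = \frac{1}{-2 + O}$)
$g{\left(K \right)} = \frac{1}{-2 + K}$
$a = -66$ ($a = \left(-68 - 9\right) + 11 = -77 + 11 = -66$)
$g{\left(14 \right)} - a = \frac{1}{-2 + 14} - -66 = \frac{1}{12} + 66 = \frac{793}{12}$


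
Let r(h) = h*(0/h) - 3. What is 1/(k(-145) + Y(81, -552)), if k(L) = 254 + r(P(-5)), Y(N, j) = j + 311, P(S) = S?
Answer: ⅒ ≈ 0.10000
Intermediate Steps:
r(h) = -3 (r(h) = h*0 - 3 = 0 - 3 = -3)
Y(N, j) = 311 + j
k(L) = 251 (k(L) = 254 - 3 = 251)
1/(k(-145) + Y(81, -552)) = 1/(251 + (311 - 552)) = 1/(251 - 241) = 1/10 = ⅒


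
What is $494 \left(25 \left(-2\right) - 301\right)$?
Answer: $-173394$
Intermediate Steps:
$494 \left(25 \left(-2\right) - 301\right) = 494 \left(-50 - 301\right) = 494 \left(-351\right) = -173394$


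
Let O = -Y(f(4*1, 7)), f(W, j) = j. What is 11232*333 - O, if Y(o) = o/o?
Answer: 3740257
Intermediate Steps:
Y(o) = 1
O = -1 (O = -1*1 = -1)
11232*333 - O = 11232*333 - 1*(-1) = 3740256 + 1 = 3740257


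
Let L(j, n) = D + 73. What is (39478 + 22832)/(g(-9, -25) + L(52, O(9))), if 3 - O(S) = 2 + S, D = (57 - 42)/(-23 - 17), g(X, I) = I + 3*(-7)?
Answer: 166160/71 ≈ 2340.3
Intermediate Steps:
g(X, I) = -21 + I (g(X, I) = I - 21 = -21 + I)
D = -3/8 (D = 15/(-40) = 15*(-1/40) = -3/8 ≈ -0.37500)
O(S) = 1 - S (O(S) = 3 - (2 + S) = 3 + (-2 - S) = 1 - S)
L(j, n) = 581/8 (L(j, n) = -3/8 + 73 = 581/8)
(39478 + 22832)/(g(-9, -25) + L(52, O(9))) = (39478 + 22832)/((-21 - 25) + 581/8) = 62310/(-46 + 581/8) = 62310/(213/8) = 62310*(8/213) = 166160/71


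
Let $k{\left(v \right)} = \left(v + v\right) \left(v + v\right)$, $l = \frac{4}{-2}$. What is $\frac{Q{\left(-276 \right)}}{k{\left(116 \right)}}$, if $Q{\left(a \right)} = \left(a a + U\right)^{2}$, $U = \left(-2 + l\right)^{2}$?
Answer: $\frac{90706576}{841} \approx 1.0786 \cdot 10^{5}$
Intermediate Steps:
$l = -2$ ($l = 4 \left(- \frac{1}{2}\right) = -2$)
$U = 16$ ($U = \left(-2 - 2\right)^{2} = \left(-4\right)^{2} = 16$)
$Q{\left(a \right)} = \left(16 + a^{2}\right)^{2}$ ($Q{\left(a \right)} = \left(a a + 16\right)^{2} = \left(a^{2} + 16\right)^{2} = \left(16 + a^{2}\right)^{2}$)
$k{\left(v \right)} = 4 v^{2}$ ($k{\left(v \right)} = 2 v 2 v = 4 v^{2}$)
$\frac{Q{\left(-276 \right)}}{k{\left(116 \right)}} = \frac{\left(16 + \left(-276\right)^{2}\right)^{2}}{4 \cdot 116^{2}} = \frac{\left(16 + 76176\right)^{2}}{4 \cdot 13456} = \frac{76192^{2}}{53824} = 5805220864 \cdot \frac{1}{53824} = \frac{90706576}{841}$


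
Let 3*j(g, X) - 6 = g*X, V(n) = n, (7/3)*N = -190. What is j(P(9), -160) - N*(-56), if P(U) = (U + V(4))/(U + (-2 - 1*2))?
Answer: -14090/3 ≈ -4696.7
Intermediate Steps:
N = -570/7 (N = (3/7)*(-190) = -570/7 ≈ -81.429)
P(U) = (4 + U)/(-4 + U) (P(U) = (U + 4)/(U + (-2 - 1*2)) = (4 + U)/(U + (-2 - 2)) = (4 + U)/(U - 4) = (4 + U)/(-4 + U))
j(g, X) = 2 + X*g/3 (j(g, X) = 2 + (g*X)/3 = 2 + (X*g)/3 = 2 + X*g/3)
j(P(9), -160) - N*(-56) = (2 + (1/3)*(-160)*((4 + 9)/(-4 + 9))) - (-570)*(-56)/7 = (2 + (1/3)*(-160)*(13/5)) - 1*4560 = (2 + (1/3)*(-160)*((1/5)*13)) - 4560 = (2 + (1/3)*(-160)*(13/5)) - 4560 = (2 - 416/3) - 4560 = -410/3 - 4560 = -14090/3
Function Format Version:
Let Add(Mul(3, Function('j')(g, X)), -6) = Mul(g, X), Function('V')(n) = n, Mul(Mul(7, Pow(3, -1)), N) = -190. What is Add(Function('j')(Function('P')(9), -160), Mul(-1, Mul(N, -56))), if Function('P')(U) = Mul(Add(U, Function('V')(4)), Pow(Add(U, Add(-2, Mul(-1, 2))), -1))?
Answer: Rational(-14090, 3) ≈ -4696.7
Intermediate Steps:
N = Rational(-570, 7) (N = Mul(Rational(3, 7), -190) = Rational(-570, 7) ≈ -81.429)
Function('P')(U) = Mul(Pow(Add(-4, U), -1), Add(4, U)) (Function('P')(U) = Mul(Add(U, 4), Pow(Add(U, Add(-2, Mul(-1, 2))), -1)) = Mul(Add(4, U), Pow(Add(U, Add(-2, -2)), -1)) = Mul(Add(4, U), Pow(Add(U, -4), -1)) = Mul(Add(4, U), Pow(Add(-4, U), -1)) = Mul(Pow(Add(-4, U), -1), Add(4, U)))
Function('j')(g, X) = Add(2, Mul(Rational(1, 3), X, g)) (Function('j')(g, X) = Add(2, Mul(Rational(1, 3), Mul(g, X))) = Add(2, Mul(Rational(1, 3), Mul(X, g))) = Add(2, Mul(Rational(1, 3), X, g)))
Add(Function('j')(Function('P')(9), -160), Mul(-1, Mul(N, -56))) = Add(Add(2, Mul(Rational(1, 3), -160, Mul(Pow(Add(-4, 9), -1), Add(4, 9)))), Mul(-1, Mul(Rational(-570, 7), -56))) = Add(Add(2, Mul(Rational(1, 3), -160, Mul(Pow(5, -1), 13))), Mul(-1, 4560)) = Add(Add(2, Mul(Rational(1, 3), -160, Mul(Rational(1, 5), 13))), -4560) = Add(Add(2, Mul(Rational(1, 3), -160, Rational(13, 5))), -4560) = Add(Add(2, Rational(-416, 3)), -4560) = Add(Rational(-410, 3), -4560) = Rational(-14090, 3)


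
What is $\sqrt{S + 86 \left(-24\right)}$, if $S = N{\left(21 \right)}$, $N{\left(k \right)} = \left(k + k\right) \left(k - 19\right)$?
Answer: $6 i \sqrt{55} \approx 44.497 i$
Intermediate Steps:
$N{\left(k \right)} = 2 k \left(-19 + k\right)$
$S = 84$ ($S = 2 \cdot 21 \left(-19 + 21\right) = 2 \cdot 21 \cdot 2 = 84$)
$\sqrt{S + 86 \left(-24\right)} = \sqrt{84 + 86 \left(-24\right)} = \sqrt{84 - 2064} = \sqrt{-1980} = 6 i \sqrt{55}$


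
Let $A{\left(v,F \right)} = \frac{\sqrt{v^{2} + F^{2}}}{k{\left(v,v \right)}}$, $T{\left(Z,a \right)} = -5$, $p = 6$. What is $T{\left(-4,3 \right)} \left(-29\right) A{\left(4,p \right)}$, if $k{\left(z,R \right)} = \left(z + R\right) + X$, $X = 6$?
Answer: $\frac{145 \sqrt{13}}{7} \approx 74.686$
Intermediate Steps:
$k{\left(z,R \right)} = 6 + R + z$ ($k{\left(z,R \right)} = \left(z + R\right) + 6 = \left(R + z\right) + 6 = 6 + R + z$)
$A{\left(v,F \right)} = \frac{\sqrt{F^{2} + v^{2}}}{6 + 2 v}$ ($A{\left(v,F \right)} = \frac{\sqrt{v^{2} + F^{2}}}{6 + v + v} = \frac{\sqrt{F^{2} + v^{2}}}{6 + 2 v}$)
$T{\left(-4,3 \right)} \left(-29\right) A{\left(4,p \right)} = \left(-5\right) \left(-29\right) \frac{\sqrt{6^{2} + 4^{2}}}{2 \left(3 + 4\right)} = 145 \frac{\sqrt{36 + 16}}{2 \cdot 7} = 145 \cdot \frac{1}{2} \cdot \frac{1}{7} \sqrt{52} = 145 \cdot \frac{1}{2} \cdot \frac{1}{7} \cdot 2 \sqrt{13} = 145 \frac{\sqrt{13}}{7} = \frac{145 \sqrt{13}}{7}$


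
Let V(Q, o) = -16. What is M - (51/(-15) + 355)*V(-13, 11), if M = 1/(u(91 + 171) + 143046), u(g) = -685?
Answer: 4004330213/711805 ≈ 5625.6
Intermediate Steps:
M = 1/142361 (M = 1/(-685 + 143046) = 1/142361 ≈ 7.0244e-6)
M - (51/(-15) + 355)*V(-13, 11) = 1/142361 - (51/(-15) + 355)*(-16) = 1/142361 - (51*(-1/15) + 355)*(-16) = 1/142361 - (-17/5 + 355)*(-16) = 1/142361 - 1758*(-16)/5 = 1/142361 - 1*(-28128/5) = 1/142361 + 28128/5 = 4004330213/711805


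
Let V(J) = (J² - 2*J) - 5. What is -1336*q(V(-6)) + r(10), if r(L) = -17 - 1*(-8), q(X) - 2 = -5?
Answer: 3999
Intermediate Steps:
V(J) = -5 + J² - 2*J
q(X) = -3 (q(X) = 2 - 5 = -3)
r(L) = -9 (r(L) = -17 + 8 = -9)
-1336*q(V(-6)) + r(10) = -1336*(-3) - 9 = 4008 - 9 = 3999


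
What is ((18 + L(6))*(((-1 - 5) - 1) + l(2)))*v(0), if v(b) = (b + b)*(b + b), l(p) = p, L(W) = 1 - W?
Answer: 0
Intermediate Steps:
v(b) = 4*b² (v(b) = (2*b)*(2*b) = 4*b²)
((18 + L(6))*(((-1 - 5) - 1) + l(2)))*v(0) = ((18 + (1 - 1*6))*(((-1 - 5) - 1) + 2))*(4*0²) = ((18 + (1 - 6))*((-6 - 1) + 2))*(4*0) = ((18 - 5)*(-7 + 2))*0 = (13*(-5))*0 = -65*0 = 0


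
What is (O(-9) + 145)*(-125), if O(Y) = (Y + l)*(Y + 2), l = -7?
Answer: -32125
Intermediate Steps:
O(Y) = (-7 + Y)*(2 + Y) (O(Y) = (Y - 7)*(Y + 2) = (-7 + Y)*(2 + Y))
(O(-9) + 145)*(-125) = ((-14 + (-9)² - 5*(-9)) + 145)*(-125) = ((-14 + 81 + 45) + 145)*(-125) = (112 + 145)*(-125) = 257*(-125) = -32125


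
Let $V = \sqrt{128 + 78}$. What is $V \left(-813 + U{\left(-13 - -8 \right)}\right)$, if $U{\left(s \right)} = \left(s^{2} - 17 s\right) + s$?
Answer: $- 708 \sqrt{206} \approx -10162.0$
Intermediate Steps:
$U{\left(s \right)} = s^{2} - 16 s$
$V = \sqrt{206} \approx 14.353$
$V \left(-813 + U{\left(-13 - -8 \right)}\right) = \sqrt{206} \left(-813 + \left(-13 - -8\right) \left(-16 - 5\right)\right) = \sqrt{206} \left(-813 + \left(-13 + 8\right) \left(-16 + \left(-13 + 8\right)\right)\right) = \sqrt{206} \left(-813 - 5 \left(-16 - 5\right)\right) = \sqrt{206} \left(-813 - -105\right) = \sqrt{206} \left(-813 + 105\right) = \sqrt{206} \left(-708\right) = - 708 \sqrt{206}$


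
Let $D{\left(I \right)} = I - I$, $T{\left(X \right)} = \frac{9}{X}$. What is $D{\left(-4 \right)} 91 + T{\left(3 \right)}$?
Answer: $3$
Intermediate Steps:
$D{\left(I \right)} = 0$
$D{\left(-4 \right)} 91 + T{\left(3 \right)} = 0 \cdot 91 + \frac{9}{3} = 0 + 9 \cdot \frac{1}{3} = 0 + 3 = 3$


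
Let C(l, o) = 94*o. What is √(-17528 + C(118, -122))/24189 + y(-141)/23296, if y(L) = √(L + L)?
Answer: I*(24189*√282 + 46592*√7249)/563506944 ≈ 0.0077605*I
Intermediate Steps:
y(L) = √2*√L (y(L) = √(2*L) = √2*√L)
√(-17528 + C(118, -122))/24189 + y(-141)/23296 = √(-17528 + 94*(-122))/24189 + (√2*√(-141))/23296 = √(-17528 - 11468)*(1/24189) + (√2*(I*√141))*(1/23296) = √(-28996)*(1/24189) + (I*√282)*(1/23296) = (2*I*√7249)*(1/24189) + I*√282/23296 = 2*I*√7249/24189 + I*√282/23296 = I*√282/23296 + 2*I*√7249/24189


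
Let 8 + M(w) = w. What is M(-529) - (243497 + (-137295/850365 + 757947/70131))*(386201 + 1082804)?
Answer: -52673995514969797116/147251723 ≈ -3.5771e+11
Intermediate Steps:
M(w) = -8 + w
M(-529) - (243497 + (-137295/850365 + 757947/70131))*(386201 + 1082804) = (-8 - 529) - (243497 + (-137295/850365 + 757947/70131))*(386201 + 1082804) = -537 - (243497 + (-137295*1/850365 + 757947*(1/70131)))*1469005 = -537 - (243497 + (-1017/6299 + 252649/23377))*1469005 = -537 - (243497 + 1567661642/147251723)*1469005 = -537 - 35856920456973*1469005/147251723 = -537 - 1*52673995435895621865/147251723 = -537 - 52673995435895621865/147251723 = -52673995514969797116/147251723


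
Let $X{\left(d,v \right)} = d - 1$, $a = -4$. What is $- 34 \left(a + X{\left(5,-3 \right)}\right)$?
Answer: $0$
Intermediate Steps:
$X{\left(d,v \right)} = -1 + d$
$- 34 \left(a + X{\left(5,-3 \right)}\right) = - 34 \left(-4 + \left(-1 + 5\right)\right) = - 34 \left(-4 + 4\right) = \left(-34\right) 0 = 0$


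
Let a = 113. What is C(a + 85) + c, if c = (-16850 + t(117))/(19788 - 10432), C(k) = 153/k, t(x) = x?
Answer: -104537/102916 ≈ -1.0158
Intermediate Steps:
c = -16733/9356 (c = (-16850 + 117)/(19788 - 10432) = -16733/9356 ≈ -1.7885)
C(a + 85) + c = 153/(113 + 85) - 16733/9356 = 153/198 - 16733/9356 = 153*(1/198) - 16733/9356 = 17/22 - 16733/9356 = -104537/102916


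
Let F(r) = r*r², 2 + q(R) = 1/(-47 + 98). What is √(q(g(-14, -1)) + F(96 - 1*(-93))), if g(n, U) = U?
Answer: √17560045518/51 ≈ 2598.3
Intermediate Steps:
q(R) = -101/51 (q(R) = -2 + 1/(-47 + 98) = -2 + 1/51 = -101/51)
F(r) = r³
√(q(g(-14, -1)) + F(96 - 1*(-93))) = √(-101/51 + (96 - 1*(-93))³) = √(-101/51 + (96 + 93)³) = √(-101/51 + 189³) = √(-101/51 + 6751269) = √(344314618/51) = √17560045518/51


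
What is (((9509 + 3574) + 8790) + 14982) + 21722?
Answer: 58577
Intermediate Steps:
(((9509 + 3574) + 8790) + 14982) + 21722 = ((13083 + 8790) + 14982) + 21722 = (21873 + 14982) + 21722 = 36855 + 21722 = 58577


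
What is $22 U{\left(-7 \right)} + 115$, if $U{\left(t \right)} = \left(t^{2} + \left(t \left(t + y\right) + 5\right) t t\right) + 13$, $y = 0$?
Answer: $59691$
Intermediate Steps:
$U{\left(t \right)} = 13 + t^{2} + t^{2} \left(5 + t^{2}\right)$ ($U{\left(t \right)} = \left(t^{2} + \left(t \left(t + 0\right) + 5\right) t t\right) + 13 = \left(t^{2} + \left(t t + 5\right) t t\right) + 13 = \left(t^{2} + \left(t^{2} + 5\right) t t\right) + 13 = \left(t^{2} + \left(5 + t^{2}\right) t t\right) + 13 = \left(t^{2} + t \left(5 + t^{2}\right) t\right) + 13 = \left(t^{2} + t^{2} \left(5 + t^{2}\right)\right) + 13 = 13 + t^{2} + t^{2} \left(5 + t^{2}\right)$)
$22 U{\left(-7 \right)} + 115 = 22 \left(13 + \left(-7\right)^{4} + 6 \left(-7\right)^{2}\right) + 115 = 22 \left(13 + 2401 + 6 \cdot 49\right) + 115 = 22 \left(13 + 2401 + 294\right) + 115 = 22 \cdot 2708 + 115 = 59576 + 115 = 59691$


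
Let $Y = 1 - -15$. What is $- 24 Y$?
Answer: $-384$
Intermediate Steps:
$Y = 16$ ($Y = 1 + 15 = 16$)
$- 24 Y = \left(-24\right) 16 = -384$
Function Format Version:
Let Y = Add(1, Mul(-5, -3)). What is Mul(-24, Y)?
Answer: -384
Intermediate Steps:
Y = 16 (Y = Add(1, 15) = 16)
Mul(-24, Y) = Mul(-24, 16) = -384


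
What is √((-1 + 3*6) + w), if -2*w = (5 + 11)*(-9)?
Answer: √89 ≈ 9.4340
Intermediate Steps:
w = 72 (w = -(5 + 11)*(-9)/2 = -8*(-9) = -½*(-144) = 72)
√((-1 + 3*6) + w) = √((-1 + 3*6) + 72) = √((-1 + 18) + 72) = √(17 + 72) = √89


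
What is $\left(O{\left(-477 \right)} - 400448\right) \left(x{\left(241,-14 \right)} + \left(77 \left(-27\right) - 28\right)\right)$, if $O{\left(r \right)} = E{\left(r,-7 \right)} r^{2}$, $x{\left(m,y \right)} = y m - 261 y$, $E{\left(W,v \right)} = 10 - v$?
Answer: $-6335204715$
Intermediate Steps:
$x{\left(m,y \right)} = - 261 y + m y$ ($x{\left(m,y \right)} = m y - 261 y = - 261 y + m y$)
$O{\left(r \right)} = 17 r^{2}$ ($O{\left(r \right)} = \left(10 - -7\right) r^{2} = \left(10 + 7\right) r^{2} = 17 r^{2}$)
$\left(O{\left(-477 \right)} - 400448\right) \left(x{\left(241,-14 \right)} + \left(77 \left(-27\right) - 28\right)\right) = \left(17 \left(-477\right)^{2} - 400448\right) \left(- 14 \left(-261 + 241\right) + \left(77 \left(-27\right) - 28\right)\right) = \left(17 \cdot 227529 - 400448\right) \left(\left(-14\right) \left(-20\right) - 2107\right) = \left(3867993 - 400448\right) \left(280 - 2107\right) = 3467545 \left(-1827\right) = -6335204715$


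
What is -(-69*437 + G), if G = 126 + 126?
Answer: 29901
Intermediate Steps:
G = 252
-(-69*437 + G) = -(-69*437 + 252) = -(-30153 + 252) = -1*(-29901) = 29901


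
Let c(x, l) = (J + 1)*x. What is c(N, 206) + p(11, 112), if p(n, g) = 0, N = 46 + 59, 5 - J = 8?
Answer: -210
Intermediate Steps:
J = -3 (J = 5 - 1*8 = 5 - 8 = -3)
N = 105
c(x, l) = -2*x (c(x, l) = (-3 + 1)*x = -2*x)
c(N, 206) + p(11, 112) = -2*105 + 0 = -210 + 0 = -210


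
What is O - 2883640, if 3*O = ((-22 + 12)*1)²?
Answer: -8650820/3 ≈ -2.8836e+6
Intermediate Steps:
O = 100/3 (O = ((-22 + 12)*1)²/3 = (-10*1)²/3 = (⅓)*(-10)² = (⅓)*100 = 100/3 ≈ 33.333)
O - 2883640 = 100/3 - 2883640 = -8650820/3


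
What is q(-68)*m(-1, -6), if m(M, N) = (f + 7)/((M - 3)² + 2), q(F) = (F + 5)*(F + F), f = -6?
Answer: 476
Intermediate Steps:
q(F) = 2*F*(5 + F) (q(F) = (5 + F)*(2*F) = 2*F*(5 + F))
m(M, N) = 1/(2 + (-3 + M)²) (m(M, N) = (-6 + 7)/((M - 3)² + 2) = 1/((-3 + M)² + 2) = 1/(2 + (-3 + M)²))
q(-68)*m(-1, -6) = (2*(-68)*(5 - 68))/(2 + (-3 - 1)²) = (2*(-68)*(-63))/(2 + (-4)²) = 8568/(2 + 16) = 8568/18 = 8568*(1/18) = 476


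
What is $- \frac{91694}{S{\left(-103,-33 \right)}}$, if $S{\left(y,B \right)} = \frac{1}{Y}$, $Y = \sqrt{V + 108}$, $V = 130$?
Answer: $- 91694 \sqrt{238} \approx -1.4146 \cdot 10^{6}$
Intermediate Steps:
$Y = \sqrt{238}$ ($Y = \sqrt{130 + 108} = \sqrt{238} \approx 15.427$)
$S{\left(y,B \right)} = \frac{\sqrt{238}}{238}$ ($S{\left(y,B \right)} = \frac{1}{\sqrt{238}} = \frac{\sqrt{238}}{238}$)
$- \frac{91694}{S{\left(-103,-33 \right)}} = - \frac{91694}{\frac{1}{238} \sqrt{238}} = - 91694 \sqrt{238}$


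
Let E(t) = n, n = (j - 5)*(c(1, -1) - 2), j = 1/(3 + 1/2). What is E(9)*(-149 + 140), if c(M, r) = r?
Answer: -891/7 ≈ -127.29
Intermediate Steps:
j = 2/7 (j = 1/(3 + ½) = 1/(7/2) = 2/7 ≈ 0.28571)
n = 99/7 (n = (2/7 - 5)*(-1 - 2) = -33/7*(-3) = 99/7 ≈ 14.143)
E(t) = 99/7
E(9)*(-149 + 140) = 99*(-149 + 140)/7 = (99/7)*(-9) = -891/7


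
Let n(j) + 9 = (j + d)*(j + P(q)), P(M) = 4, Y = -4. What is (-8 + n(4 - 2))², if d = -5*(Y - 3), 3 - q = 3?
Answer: 42025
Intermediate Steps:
q = 0 (q = 3 - 1*3 = 3 - 3 = 0)
d = 35 (d = -5*(-4 - 3) = -5*(-7) = 35)
n(j) = -9 + (4 + j)*(35 + j) (n(j) = -9 + (j + 35)*(j + 4) = -9 + (35 + j)*(4 + j) = -9 + (4 + j)*(35 + j))
(-8 + n(4 - 2))² = (-8 + (131 + (4 - 2)² + 39*(4 - 2)))² = (-8 + (131 + 2² + 39*2))² = (-8 + (131 + 4 + 78))² = (-8 + 213)² = 205² = 42025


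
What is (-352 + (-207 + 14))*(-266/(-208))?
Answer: -72485/104 ≈ -696.97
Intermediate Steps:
(-352 + (-207 + 14))*(-266/(-208)) = (-352 - 193)*(-266*(-1/208)) = -545*133/104 = -72485/104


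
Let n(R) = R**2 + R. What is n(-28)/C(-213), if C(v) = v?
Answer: -252/71 ≈ -3.5493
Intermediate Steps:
n(R) = R + R**2
n(-28)/C(-213) = -28*(1 - 28)/(-213) = -28*(-27)*(-1/213) = 756*(-1/213) = -252/71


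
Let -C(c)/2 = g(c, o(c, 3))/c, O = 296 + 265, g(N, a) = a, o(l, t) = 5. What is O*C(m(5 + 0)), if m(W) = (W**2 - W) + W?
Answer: -1122/5 ≈ -224.40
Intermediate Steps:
O = 561
m(W) = W**2
C(c) = -10/c
O*C(m(5 + 0)) = 561*(-10/(5 + 0)**2) = 561*(-10/(5**2)) = 561*(-10/25) = 561*(-10*1/25) = 561*(-2/5) = -1122/5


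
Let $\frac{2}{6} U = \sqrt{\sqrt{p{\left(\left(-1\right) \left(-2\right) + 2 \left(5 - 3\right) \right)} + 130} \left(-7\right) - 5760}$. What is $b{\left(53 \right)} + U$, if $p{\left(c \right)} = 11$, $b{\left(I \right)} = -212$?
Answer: $-212 + 3 i \sqrt{5760 + 7 \sqrt{141}} \approx -212.0 + 229.32 i$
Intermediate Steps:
$U = 3 \sqrt{-5760 - 7 \sqrt{141}}$ ($U = 3 \sqrt{\sqrt{11 + 130} \left(-7\right) - 5760} = 3 \sqrt{\sqrt{141} \left(-7\right) - 5760} = 3 \sqrt{- 7 \sqrt{141} - 5760} = 3 \sqrt{-5760 - 7 \sqrt{141}} \approx 229.32 i$)
$b{\left(53 \right)} + U = -212 + 3 \sqrt{-5760 - 7 \sqrt{141}}$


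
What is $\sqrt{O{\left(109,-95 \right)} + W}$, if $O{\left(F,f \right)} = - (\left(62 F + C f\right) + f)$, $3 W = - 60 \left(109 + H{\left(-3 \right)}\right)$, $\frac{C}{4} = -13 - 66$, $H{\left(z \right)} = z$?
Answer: $i \sqrt{38803} \approx 196.98 i$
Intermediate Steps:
$C = -316$ ($C = 4 \left(-13 - 66\right) = 4 \left(-79\right) = -316$)
$W = -2120$ ($W = \frac{\left(-60\right) \left(109 - 3\right)}{3} = \frac{\left(-60\right) 106}{3} = \frac{1}{3} \left(-6360\right) = -2120$)
$O{\left(F,f \right)} = - 62 F + 315 f$ ($O{\left(F,f \right)} = - (\left(62 F - 316 f\right) + f) = - (\left(- 316 f + 62 F\right) + f) = - (- 315 f + 62 F) = - 62 F + 315 f$)
$\sqrt{O{\left(109,-95 \right)} + W} = \sqrt{\left(\left(-62\right) 109 + 315 \left(-95\right)\right) - 2120} = \sqrt{\left(-6758 - 29925\right) - 2120} = \sqrt{-36683 - 2120} = \sqrt{-38803} = i \sqrt{38803}$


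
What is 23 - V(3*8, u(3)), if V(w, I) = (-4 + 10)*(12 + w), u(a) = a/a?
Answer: -193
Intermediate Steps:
u(a) = 1
V(w, I) = 72 + 6*w (V(w, I) = 6*(12 + w) = 72 + 6*w)
23 - V(3*8, u(3)) = 23 - (72 + 6*(3*8)) = 23 - (72 + 6*24) = 23 - (72 + 144) = 23 - 1*216 = 23 - 216 = -193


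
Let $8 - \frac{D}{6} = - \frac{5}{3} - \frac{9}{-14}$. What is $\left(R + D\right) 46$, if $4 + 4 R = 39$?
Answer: $\frac{40503}{14} \approx 2893.1$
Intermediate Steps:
$D = \frac{379}{7}$ ($D = 48 - 6 \left(- \frac{5}{3} - \frac{9}{-14}\right) = 48 - 6 \left(\left(-5\right) \frac{1}{3} - - \frac{9}{14}\right) = 48 - 6 \left(- \frac{5}{3} + \frac{9}{14}\right) = 48 - - \frac{43}{7} = 48 + \frac{43}{7} = \frac{379}{7} \approx 54.143$)
$R = \frac{35}{4}$ ($R = -1 + \frac{1}{4} \cdot 39 = -1 + \frac{39}{4} = \frac{35}{4} \approx 8.75$)
$\left(R + D\right) 46 = \left(\frac{35}{4} + \frac{379}{7}\right) 46 = \frac{1761}{28} \cdot 46 = \frac{40503}{14}$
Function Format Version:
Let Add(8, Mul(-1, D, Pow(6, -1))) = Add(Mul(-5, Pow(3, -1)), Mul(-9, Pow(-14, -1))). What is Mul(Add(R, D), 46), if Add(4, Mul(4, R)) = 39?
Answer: Rational(40503, 14) ≈ 2893.1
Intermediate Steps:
D = Rational(379, 7) (D = Add(48, Mul(-6, Add(Mul(-5, Pow(3, -1)), Mul(-9, Pow(-14, -1))))) = Add(48, Mul(-6, Add(Mul(-5, Rational(1, 3)), Mul(-9, Rational(-1, 14))))) = Add(48, Mul(-6, Add(Rational(-5, 3), Rational(9, 14)))) = Add(48, Mul(-6, Rational(-43, 42))) = Add(48, Rational(43, 7)) = Rational(379, 7) ≈ 54.143)
R = Rational(35, 4) (R = Add(-1, Mul(Rational(1, 4), 39)) = Add(-1, Rational(39, 4)) = Rational(35, 4) ≈ 8.7500)
Mul(Add(R, D), 46) = Mul(Add(Rational(35, 4), Rational(379, 7)), 46) = Mul(Rational(1761, 28), 46) = Rational(40503, 14)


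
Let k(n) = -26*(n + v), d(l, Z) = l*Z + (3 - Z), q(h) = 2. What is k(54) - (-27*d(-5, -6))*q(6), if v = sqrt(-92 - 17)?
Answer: 702 - 26*I*sqrt(109) ≈ 702.0 - 271.45*I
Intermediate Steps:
v = I*sqrt(109) (v = sqrt(-109) = I*sqrt(109) ≈ 10.44*I)
d(l, Z) = 3 - Z + Z*l (d(l, Z) = Z*l + (3 - Z) = 3 - Z + Z*l)
k(n) = -26*n - 26*I*sqrt(109) (k(n) = -26*(n + I*sqrt(109)) = -26*n - 26*I*sqrt(109))
k(54) - (-27*d(-5, -6))*q(6) = (-26*54 - 26*I*sqrt(109)) - (-27*(3 - 1*(-6) - 6*(-5)))*2 = (-1404 - 26*I*sqrt(109)) - (-27*(3 + 6 + 30))*2 = (-1404 - 26*I*sqrt(109)) - (-27*39)*2 = (-1404 - 26*I*sqrt(109)) - (-1053)*2 = (-1404 - 26*I*sqrt(109)) - 1*(-2106) = (-1404 - 26*I*sqrt(109)) + 2106 = 702 - 26*I*sqrt(109)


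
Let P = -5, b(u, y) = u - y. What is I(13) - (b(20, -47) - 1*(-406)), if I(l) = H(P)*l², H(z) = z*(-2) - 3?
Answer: 710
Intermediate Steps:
H(z) = -3 - 2*z (H(z) = -2*z - 3 = -3 - 2*z)
I(l) = 7*l² (I(l) = (-3 - 2*(-5))*l² = (-3 + 10)*l² = 7*l²)
I(13) - (b(20, -47) - 1*(-406)) = 7*13² - ((20 - 1*(-47)) - 1*(-406)) = 7*169 - ((20 + 47) + 406) = 1183 - (67 + 406) = 1183 - 1*473 = 1183 - 473 = 710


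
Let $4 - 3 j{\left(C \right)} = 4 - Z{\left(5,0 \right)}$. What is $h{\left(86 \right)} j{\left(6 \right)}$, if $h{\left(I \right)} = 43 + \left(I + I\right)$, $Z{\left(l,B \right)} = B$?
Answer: $0$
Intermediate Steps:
$j{\left(C \right)} = 0$ ($j{\left(C \right)} = \frac{4}{3} - \frac{4 - 0}{3} = \frac{4}{3} - \frac{4 + 0}{3} = \frac{4}{3} - \frac{4}{3} = 0$)
$h{\left(I \right)} = 43 + 2 I$
$h{\left(86 \right)} j{\left(6 \right)} = \left(43 + 2 \cdot 86\right) 0 = \left(43 + 172\right) 0 = 215 \cdot 0 = 0$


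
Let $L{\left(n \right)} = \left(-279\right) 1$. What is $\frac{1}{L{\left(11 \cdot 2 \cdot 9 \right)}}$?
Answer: $- \frac{1}{279} \approx -0.0035842$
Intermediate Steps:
$L{\left(n \right)} = -279$
$\frac{1}{L{\left(11 \cdot 2 \cdot 9 \right)}} = \frac{1}{-279} = - \frac{1}{279}$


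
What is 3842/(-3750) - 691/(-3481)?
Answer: -5391376/6526875 ≈ -0.82603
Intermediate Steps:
3842/(-3750) - 691/(-3481) = 3842*(-1/3750) - 691*(-1/3481) = -1921/1875 + 691/3481 = -5391376/6526875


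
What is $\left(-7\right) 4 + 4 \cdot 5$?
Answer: $-8$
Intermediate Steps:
$\left(-7\right) 4 + 4 \cdot 5 = -28 + 20 = -8$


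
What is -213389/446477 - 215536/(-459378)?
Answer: -897172685/102550855653 ≈ -0.0087486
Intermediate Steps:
-213389/446477 - 215536/(-459378) = -213389*1/446477 - 215536*(-1/459378) = -213389/446477 + 107768/229689 = -897172685/102550855653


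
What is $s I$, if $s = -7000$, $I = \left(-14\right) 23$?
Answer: $2254000$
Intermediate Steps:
$I = -322$
$s I = \left(-7000\right) \left(-322\right) = 2254000$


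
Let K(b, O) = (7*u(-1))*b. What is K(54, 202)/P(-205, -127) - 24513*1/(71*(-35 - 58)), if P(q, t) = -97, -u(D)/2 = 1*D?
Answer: -871369/213497 ≈ -4.0814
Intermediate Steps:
u(D) = -2*D
K(b, O) = 14*b (K(b, O) = (7*(-2*(-1)))*b = (7*2)*b = 14*b)
K(54, 202)/P(-205, -127) - 24513*1/(71*(-35 - 58)) = (14*54)/(-97) - 24513*1/(71*(-35 - 58)) = 756*(-1/97) - 24513/(71*(-93)) = -756/97 - 24513/(-6603) = -756/97 - 24513*(-1/6603) = -756/97 + 8171/2201 = -871369/213497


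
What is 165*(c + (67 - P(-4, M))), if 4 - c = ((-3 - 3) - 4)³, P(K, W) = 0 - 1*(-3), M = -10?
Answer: 176220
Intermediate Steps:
P(K, W) = 3 (P(K, W) = 0 + 3 = 3)
c = 1004 (c = 4 - ((-3 - 3) - 4)³ = 4 - (-6 - 4)³ = 4 - 1*(-10)³ = 4 - 1*(-1000) = 4 + 1000 = 1004)
165*(c + (67 - P(-4, M))) = 165*(1004 + (67 - 1*3)) = 165*(1004 + (67 - 3)) = 165*(1004 + 64) = 165*1068 = 176220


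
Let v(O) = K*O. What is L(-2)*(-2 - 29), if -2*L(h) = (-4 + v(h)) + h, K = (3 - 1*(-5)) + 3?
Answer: -434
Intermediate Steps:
K = 11 (K = (3 + 5) + 3 = 8 + 3 = 11)
v(O) = 11*O
L(h) = 2 - 6*h (L(h) = -((-4 + 11*h) + h)/2 = -(-4 + 12*h)/2 = 2 - 6*h)
L(-2)*(-2 - 29) = (2 - 6*(-2))*(-2 - 29) = (2 + 12)*(-31) = 14*(-31) = -434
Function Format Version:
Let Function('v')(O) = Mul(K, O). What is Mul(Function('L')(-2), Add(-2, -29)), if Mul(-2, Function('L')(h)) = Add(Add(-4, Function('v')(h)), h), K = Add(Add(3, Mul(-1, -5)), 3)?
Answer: -434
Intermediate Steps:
K = 11 (K = Add(Add(3, 5), 3) = Add(8, 3) = 11)
Function('v')(O) = Mul(11, O)
Function('L')(h) = Add(2, Mul(-6, h)) (Function('L')(h) = Mul(Rational(-1, 2), Add(Add(-4, Mul(11, h)), h)) = Mul(Rational(-1, 2), Add(-4, Mul(12, h))) = Add(2, Mul(-6, h)))
Mul(Function('L')(-2), Add(-2, -29)) = Mul(Add(2, Mul(-6, -2)), Add(-2, -29)) = Mul(Add(2, 12), -31) = Mul(14, -31) = -434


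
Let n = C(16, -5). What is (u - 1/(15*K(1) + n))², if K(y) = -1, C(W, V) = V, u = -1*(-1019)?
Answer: 415385161/400 ≈ 1.0385e+6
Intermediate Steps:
u = 1019
n = -5
(u - 1/(15*K(1) + n))² = (1019 - 1/(15*(-1) - 5))² = (1019 - 1/(-15 - 5))² = (1019 - 1/(-20))² = (1019 - 1/20*(-1))² = (1019 + 1/20)² = (20381/20)² = 415385161/400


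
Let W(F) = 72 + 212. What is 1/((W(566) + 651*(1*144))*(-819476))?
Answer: -1/77053689328 ≈ -1.2978e-11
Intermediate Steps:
W(F) = 284
1/((W(566) + 651*(1*144))*(-819476)) = 1/((284 + 651*(1*144))*(-819476)) = -1/819476/(284 + 651*144) = -1/819476/(284 + 93744) = -1/819476/94028 = (1/94028)*(-1/819476) = -1/77053689328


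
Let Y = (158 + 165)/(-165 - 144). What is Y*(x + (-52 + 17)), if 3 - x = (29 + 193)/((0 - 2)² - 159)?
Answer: 14858/465 ≈ 31.953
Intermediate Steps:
Y = -323/309 (Y = 323/(-309) = 323*(-1/309) = -323/309 ≈ -1.0453)
x = 687/155 (x = 3 - (29 + 193)/((0 - 2)² - 159) = 3 - 222/((-2)² - 159) = 3 - 222/(4 - 159) = 3 - 222/(-155) = 3 - 222*(-1)/155 = 3 - 1*(-222/155) = 3 + 222/155 = 687/155 ≈ 4.4323)
Y*(x + (-52 + 17)) = -323*(687/155 + (-52 + 17))/309 = -323*(687/155 - 35)/309 = -323/309*(-4738/155) = 14858/465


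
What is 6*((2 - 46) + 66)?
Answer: 132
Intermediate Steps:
6*((2 - 46) + 66) = 6*(-44 + 66) = 6*22 = 132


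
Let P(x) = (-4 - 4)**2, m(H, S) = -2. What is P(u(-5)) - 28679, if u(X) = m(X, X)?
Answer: -28615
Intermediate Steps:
u(X) = -2
P(x) = 64 (P(x) = (-8)**2 = 64)
P(u(-5)) - 28679 = 64 - 28679 = -28615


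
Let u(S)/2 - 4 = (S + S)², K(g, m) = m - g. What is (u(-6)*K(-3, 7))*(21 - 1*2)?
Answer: 56240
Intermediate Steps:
u(S) = 8 + 8*S² (u(S) = 8 + 2*(S + S)² = 8 + 2*(2*S)² = 8 + 2*(4*S²) = 8 + 8*S²)
(u(-6)*K(-3, 7))*(21 - 1*2) = ((8 + 8*(-6)²)*(7 - 1*(-3)))*(21 - 1*2) = ((8 + 8*36)*(7 + 3))*(21 - 2) = ((8 + 288)*10)*19 = (296*10)*19 = 2960*19 = 56240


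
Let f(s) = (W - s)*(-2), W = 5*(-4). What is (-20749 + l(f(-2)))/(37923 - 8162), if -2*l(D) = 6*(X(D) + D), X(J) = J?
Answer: -20965/29761 ≈ -0.70444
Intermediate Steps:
W = -20
f(s) = 40 + 2*s (f(s) = (-20 - s)*(-2) = 40 + 2*s)
l(D) = -6*D (l(D) = -3*(D + D) = -3*2*D = -6*D)
(-20749 + l(f(-2)))/(37923 - 8162) = (-20749 - 6*(40 + 2*(-2)))/(37923 - 8162) = (-20749 - 6*(40 - 4))/29761 = (-20749 - 6*36)*(1/29761) = (-20749 - 216)*(1/29761) = -20965*1/29761 = -20965/29761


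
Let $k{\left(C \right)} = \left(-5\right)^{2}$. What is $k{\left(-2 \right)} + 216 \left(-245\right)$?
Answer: $-52895$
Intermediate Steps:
$k{\left(C \right)} = 25$
$k{\left(-2 \right)} + 216 \left(-245\right) = 25 + 216 \left(-245\right) = 25 - 52920 = -52895$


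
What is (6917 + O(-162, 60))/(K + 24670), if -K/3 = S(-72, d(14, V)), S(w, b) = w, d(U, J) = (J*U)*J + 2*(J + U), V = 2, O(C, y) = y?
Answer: 6977/24886 ≈ 0.28036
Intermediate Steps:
d(U, J) = 2*J + 2*U + U*J² (d(U, J) = U*J² + (2*J + 2*U) = 2*J + 2*U + U*J²)
K = 216 (K = -3*(-72) = 216)
(6917 + O(-162, 60))/(K + 24670) = (6917 + 60)/(216 + 24670) = 6977/24886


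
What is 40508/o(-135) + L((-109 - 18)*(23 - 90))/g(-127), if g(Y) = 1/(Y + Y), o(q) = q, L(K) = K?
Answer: -291814118/135 ≈ -2.1616e+6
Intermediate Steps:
g(Y) = 1/(2*Y)
40508/o(-135) + L((-109 - 18)*(23 - 90))/g(-127) = 40508/(-135) + ((-109 - 18)*(23 - 90))/(((1/2)/(-127))) = 40508*(-1/135) + (-127*(-67))/(((1/2)*(-1/127))) = -40508/135 + 8509/(-1/254) = -40508/135 + 8509*(-254) = -40508/135 - 2161286 = -291814118/135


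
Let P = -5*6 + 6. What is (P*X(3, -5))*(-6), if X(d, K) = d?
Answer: 432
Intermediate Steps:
P = -24 (P = -30 + 6 = -24)
(P*X(3, -5))*(-6) = -24*3*(-6) = -72*(-6) = 432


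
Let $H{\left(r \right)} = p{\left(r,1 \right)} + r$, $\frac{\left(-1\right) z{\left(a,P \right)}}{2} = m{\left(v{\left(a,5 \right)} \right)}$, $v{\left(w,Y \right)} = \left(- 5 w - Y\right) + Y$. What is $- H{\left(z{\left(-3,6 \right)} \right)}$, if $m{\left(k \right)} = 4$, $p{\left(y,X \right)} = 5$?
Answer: $3$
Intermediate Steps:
$v{\left(w,Y \right)} = - 5 w$ ($v{\left(w,Y \right)} = \left(- Y - 5 w\right) + Y = - 5 w$)
$z{\left(a,P \right)} = -8$ ($z{\left(a,P \right)} = \left(-2\right) 4 = -8$)
$H{\left(r \right)} = 5 + r$
$- H{\left(z{\left(-3,6 \right)} \right)} = - (5 - 8) = \left(-1\right) \left(-3\right) = 3$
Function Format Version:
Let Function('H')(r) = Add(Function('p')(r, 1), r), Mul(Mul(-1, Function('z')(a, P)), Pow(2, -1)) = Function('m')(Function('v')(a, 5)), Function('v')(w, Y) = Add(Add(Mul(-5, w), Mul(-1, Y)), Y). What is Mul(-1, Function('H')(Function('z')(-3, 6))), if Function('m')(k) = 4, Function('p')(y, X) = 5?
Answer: 3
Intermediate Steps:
Function('v')(w, Y) = Mul(-5, w) (Function('v')(w, Y) = Add(Add(Mul(-1, Y), Mul(-5, w)), Y) = Mul(-5, w))
Function('z')(a, P) = -8 (Function('z')(a, P) = Mul(-2, 4) = -8)
Function('H')(r) = Add(5, r)
Mul(-1, Function('H')(Function('z')(-3, 6))) = Mul(-1, Add(5, -8)) = Mul(-1, -3) = 3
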